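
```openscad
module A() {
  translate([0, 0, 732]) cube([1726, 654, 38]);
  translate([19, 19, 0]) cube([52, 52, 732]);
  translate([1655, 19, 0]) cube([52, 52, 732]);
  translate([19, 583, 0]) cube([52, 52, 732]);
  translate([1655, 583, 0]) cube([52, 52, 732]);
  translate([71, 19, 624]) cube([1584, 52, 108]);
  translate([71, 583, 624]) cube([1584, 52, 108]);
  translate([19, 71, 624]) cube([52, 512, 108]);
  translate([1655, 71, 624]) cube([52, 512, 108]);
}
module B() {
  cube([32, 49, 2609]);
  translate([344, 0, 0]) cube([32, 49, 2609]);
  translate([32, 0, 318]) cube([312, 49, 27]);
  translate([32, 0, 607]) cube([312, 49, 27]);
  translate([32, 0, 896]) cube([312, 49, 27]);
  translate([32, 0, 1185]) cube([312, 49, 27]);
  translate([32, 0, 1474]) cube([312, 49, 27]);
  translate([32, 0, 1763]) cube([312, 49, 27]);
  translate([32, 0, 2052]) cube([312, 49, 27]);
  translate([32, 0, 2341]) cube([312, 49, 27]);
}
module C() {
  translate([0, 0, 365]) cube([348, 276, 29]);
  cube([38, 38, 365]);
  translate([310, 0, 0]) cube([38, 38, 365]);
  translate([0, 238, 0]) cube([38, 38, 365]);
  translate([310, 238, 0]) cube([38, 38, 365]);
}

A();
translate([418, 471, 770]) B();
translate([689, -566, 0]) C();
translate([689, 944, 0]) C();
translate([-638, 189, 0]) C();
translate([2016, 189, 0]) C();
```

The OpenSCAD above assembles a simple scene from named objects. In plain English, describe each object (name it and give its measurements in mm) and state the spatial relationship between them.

A is a table with a 1726×654 mm rectangular top, 38 mm thick, top surface at z = 770 mm, supported by four 52×52 mm square legs, each inset 19 mm from the nearest pair of top edges, running from the floor. Four apron rails, 52 mm thick and 108 mm tall, run between adjacent legs with their top edges flush with the underside of the top and their outer faces flush with the legs' outer faces.

B is a straight ladder. Two 32×49 mm vertical rails, 2609 mm tall, stand 376 mm apart (outside-to-outside) with their front faces coplanar on the −y side. 8 rungs, each 49 mm deep and 27 mm tall, span between the inner faces of the rails, front faces flush with the rails. The lowest rung's underside is at z = 318 mm and rungs are spaced 289 mm apart (underside to underside).

C is a four-legged stool. The seat is 348×276 mm, 29 mm thick, top at z = 394 mm. It stands on four square legs, each 38×38 mm in cross-section, from z = 0 to the seat underside, each flush with a corner of the seat.

The ladder is on top of the table. Four stools sit around the table at the −y, +y, −x, +x sides.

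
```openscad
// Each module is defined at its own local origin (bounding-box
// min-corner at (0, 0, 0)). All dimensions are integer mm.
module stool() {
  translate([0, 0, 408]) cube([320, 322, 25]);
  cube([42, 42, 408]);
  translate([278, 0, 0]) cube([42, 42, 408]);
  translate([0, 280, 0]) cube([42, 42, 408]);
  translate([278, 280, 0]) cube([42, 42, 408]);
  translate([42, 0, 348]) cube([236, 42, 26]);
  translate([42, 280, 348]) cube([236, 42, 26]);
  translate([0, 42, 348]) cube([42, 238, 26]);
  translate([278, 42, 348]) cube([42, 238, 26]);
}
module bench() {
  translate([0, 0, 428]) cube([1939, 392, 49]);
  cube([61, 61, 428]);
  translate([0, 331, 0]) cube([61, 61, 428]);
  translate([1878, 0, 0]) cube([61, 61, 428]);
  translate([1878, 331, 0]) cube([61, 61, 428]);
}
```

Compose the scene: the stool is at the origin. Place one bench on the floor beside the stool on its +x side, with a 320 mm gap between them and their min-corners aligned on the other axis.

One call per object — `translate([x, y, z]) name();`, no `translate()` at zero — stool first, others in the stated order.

stool();
translate([640, 0, 0]) bench();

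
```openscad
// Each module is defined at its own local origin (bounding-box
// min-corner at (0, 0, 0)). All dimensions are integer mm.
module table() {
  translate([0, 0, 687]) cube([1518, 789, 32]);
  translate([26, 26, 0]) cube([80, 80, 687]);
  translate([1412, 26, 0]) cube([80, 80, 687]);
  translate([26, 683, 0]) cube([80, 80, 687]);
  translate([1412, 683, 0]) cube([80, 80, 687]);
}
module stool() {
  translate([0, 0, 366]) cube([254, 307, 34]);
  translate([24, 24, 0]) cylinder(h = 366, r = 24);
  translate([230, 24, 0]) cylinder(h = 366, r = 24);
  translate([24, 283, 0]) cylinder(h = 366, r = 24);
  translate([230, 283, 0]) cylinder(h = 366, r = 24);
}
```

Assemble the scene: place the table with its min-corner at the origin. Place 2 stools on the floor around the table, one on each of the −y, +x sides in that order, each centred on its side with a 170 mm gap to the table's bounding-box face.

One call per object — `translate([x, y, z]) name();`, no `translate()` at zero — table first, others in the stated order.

table();
translate([632, -477, 0]) stool();
translate([1688, 241, 0]) stool();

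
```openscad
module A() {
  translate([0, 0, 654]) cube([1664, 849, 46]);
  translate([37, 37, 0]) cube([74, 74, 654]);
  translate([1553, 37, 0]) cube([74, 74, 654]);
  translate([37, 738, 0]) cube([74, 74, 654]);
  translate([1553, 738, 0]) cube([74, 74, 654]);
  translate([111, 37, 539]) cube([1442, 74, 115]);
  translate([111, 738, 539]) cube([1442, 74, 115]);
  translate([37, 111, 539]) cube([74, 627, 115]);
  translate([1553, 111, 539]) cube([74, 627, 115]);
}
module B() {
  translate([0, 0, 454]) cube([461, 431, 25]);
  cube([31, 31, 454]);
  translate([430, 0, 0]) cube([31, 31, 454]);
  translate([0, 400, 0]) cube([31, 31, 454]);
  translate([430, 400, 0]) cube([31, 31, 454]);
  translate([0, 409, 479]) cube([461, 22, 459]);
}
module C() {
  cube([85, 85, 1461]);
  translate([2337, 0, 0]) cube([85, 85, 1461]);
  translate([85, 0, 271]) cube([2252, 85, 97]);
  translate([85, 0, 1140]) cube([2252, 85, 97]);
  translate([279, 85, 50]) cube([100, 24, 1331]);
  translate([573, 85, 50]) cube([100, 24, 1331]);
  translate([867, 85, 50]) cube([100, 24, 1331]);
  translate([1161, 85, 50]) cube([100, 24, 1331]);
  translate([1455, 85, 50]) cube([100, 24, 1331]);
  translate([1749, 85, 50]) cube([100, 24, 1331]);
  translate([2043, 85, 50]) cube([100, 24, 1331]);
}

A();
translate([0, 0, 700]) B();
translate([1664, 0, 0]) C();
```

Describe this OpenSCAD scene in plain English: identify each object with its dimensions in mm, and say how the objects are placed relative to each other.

A is a table with a 1664×849 mm rectangular top, 46 mm thick, top surface at z = 700 mm, supported by four 74×74 mm square legs, each inset 37 mm from the nearest pair of top edges, running from the floor. Four apron rails, 74 mm thick and 115 mm tall, run between adjacent legs with their top edges flush with the underside of the top and their outer faces flush with the legs' outer faces.

B is a chair: 461×431 mm seat, 25 mm thick, top at z = 479 mm, on four 31 mm square corner legs flush with the seat edges. A 22 mm thick backrest slab spans the full seat width, extending 459 mm above the seat top, its back face flush with the seat's +y edge.

C is a fence section. Two 85×85 mm posts, 1461 mm tall, stand on the floor with a clear span of 2252 mm between their inner faces. Two horizontal rails of 85×97 mm section span the gap between the posts with their undersides at z = 271 mm and z = 1140 mm, flush with the posts' −y face. 7 pickets, each 100 mm wide, 24 mm thick and 1331 mm tall, are fixed to the +y face of the rails with their bottoms at z = 50 mm, evenly spaced across the span with equal gaps (rounded down to the nearest mm) at the −x end and between each pair — any rounding remainder accumulates at the +x end.

The chair is on top of the table. The fence section is against the table's +x side, with their −y faces flush.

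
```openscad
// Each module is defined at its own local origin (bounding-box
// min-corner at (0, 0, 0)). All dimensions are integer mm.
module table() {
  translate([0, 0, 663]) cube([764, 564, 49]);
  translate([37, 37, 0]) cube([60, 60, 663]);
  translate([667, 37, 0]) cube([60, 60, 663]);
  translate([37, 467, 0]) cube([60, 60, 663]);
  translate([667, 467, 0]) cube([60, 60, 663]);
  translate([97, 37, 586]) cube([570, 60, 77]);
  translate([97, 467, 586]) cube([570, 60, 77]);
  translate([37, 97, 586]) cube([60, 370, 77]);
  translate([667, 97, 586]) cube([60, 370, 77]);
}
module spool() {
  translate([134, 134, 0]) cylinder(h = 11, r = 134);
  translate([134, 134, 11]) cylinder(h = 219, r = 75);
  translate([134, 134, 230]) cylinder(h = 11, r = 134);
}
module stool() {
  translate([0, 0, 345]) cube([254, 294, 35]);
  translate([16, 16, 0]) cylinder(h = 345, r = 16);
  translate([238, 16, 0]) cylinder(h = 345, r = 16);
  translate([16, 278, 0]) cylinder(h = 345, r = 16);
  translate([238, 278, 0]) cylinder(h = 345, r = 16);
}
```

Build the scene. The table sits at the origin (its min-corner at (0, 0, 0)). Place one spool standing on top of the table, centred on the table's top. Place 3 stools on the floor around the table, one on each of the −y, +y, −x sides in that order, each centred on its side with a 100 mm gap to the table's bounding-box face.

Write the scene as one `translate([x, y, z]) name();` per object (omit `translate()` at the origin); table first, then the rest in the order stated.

table();
translate([248, 148, 712]) spool();
translate([255, -394, 0]) stool();
translate([255, 664, 0]) stool();
translate([-354, 135, 0]) stool();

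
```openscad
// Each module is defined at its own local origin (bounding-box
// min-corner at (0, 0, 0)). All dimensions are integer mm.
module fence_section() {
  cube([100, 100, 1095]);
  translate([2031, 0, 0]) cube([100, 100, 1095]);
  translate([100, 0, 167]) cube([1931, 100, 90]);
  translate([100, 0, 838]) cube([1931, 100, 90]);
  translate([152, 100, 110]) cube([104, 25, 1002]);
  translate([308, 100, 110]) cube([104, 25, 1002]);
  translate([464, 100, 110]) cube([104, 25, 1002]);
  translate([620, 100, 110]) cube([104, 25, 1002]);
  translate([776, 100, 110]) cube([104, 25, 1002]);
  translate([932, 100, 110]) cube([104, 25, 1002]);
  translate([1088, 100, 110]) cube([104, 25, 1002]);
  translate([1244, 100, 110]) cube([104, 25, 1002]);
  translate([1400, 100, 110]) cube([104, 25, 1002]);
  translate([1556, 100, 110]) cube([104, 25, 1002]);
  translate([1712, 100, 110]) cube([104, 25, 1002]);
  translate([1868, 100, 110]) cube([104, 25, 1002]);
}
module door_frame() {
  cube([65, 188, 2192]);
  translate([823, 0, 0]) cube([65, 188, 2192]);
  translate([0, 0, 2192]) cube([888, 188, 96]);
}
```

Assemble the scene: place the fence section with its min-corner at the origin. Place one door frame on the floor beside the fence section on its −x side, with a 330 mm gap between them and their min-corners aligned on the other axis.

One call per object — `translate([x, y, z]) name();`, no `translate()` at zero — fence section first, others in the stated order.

fence_section();
translate([-1218, 0, 0]) door_frame();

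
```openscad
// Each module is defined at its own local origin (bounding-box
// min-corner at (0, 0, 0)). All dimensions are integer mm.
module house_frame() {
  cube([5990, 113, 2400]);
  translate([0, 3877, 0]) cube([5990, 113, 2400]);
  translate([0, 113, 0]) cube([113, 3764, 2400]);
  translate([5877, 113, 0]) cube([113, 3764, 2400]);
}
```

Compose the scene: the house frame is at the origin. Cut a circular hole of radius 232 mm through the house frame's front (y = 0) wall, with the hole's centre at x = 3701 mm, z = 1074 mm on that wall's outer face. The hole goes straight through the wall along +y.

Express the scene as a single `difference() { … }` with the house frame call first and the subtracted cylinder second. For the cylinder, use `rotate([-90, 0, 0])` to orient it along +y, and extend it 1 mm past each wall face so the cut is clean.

difference() {
  house_frame();
  translate([3701, -1, 1074]) rotate([-90, 0, 0]) cylinder(h = 115, r = 232);
}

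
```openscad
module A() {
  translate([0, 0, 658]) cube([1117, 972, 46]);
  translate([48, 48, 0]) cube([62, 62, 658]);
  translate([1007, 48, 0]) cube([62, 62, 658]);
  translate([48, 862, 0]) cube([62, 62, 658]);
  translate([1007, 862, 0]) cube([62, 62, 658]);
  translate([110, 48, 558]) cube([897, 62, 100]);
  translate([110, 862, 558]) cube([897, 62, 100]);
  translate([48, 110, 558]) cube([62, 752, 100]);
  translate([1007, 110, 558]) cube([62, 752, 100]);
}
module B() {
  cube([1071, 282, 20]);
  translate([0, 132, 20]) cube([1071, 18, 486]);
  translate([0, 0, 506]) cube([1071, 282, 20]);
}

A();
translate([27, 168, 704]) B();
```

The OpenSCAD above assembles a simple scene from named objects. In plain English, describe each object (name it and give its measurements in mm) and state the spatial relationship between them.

A is a table: top 1117 mm (x) × 972 mm (y), 46 mm thick, upper face at z = 704 mm, on four 62×62 mm square legs, each inset 48 mm from the nearest pair of top edges, running from z = 0 to the bottom of the top. Four apron rails, 62 mm thick and 100 mm tall, run between adjacent legs with their top edges flush with the underside of the top and their outer faces flush with the legs' outer faces.

B is an I-beam lying along x, 1071 mm long. Overall section height 526 mm. Two flanges 282 mm wide (y) and 20 mm thick, one on the floor and one at the top; a web 18 mm thick runs between them, centred on the flange width.

The I-beam is on top of the table.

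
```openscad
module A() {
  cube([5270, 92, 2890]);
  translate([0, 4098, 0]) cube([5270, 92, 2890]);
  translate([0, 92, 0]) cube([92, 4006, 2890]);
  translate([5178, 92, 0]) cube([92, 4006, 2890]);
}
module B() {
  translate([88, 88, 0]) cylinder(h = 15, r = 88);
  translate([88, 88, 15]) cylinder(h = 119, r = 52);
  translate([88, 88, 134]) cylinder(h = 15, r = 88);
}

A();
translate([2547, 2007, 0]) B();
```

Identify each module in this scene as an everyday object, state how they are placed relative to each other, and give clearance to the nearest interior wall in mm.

Clearances: x = 2455, y = 1915; minimum 1915 mm.

A is a house frame. B is a spool. The spool sits inside the house frame, centred. The clearance to the nearest interior wall is 1915 mm.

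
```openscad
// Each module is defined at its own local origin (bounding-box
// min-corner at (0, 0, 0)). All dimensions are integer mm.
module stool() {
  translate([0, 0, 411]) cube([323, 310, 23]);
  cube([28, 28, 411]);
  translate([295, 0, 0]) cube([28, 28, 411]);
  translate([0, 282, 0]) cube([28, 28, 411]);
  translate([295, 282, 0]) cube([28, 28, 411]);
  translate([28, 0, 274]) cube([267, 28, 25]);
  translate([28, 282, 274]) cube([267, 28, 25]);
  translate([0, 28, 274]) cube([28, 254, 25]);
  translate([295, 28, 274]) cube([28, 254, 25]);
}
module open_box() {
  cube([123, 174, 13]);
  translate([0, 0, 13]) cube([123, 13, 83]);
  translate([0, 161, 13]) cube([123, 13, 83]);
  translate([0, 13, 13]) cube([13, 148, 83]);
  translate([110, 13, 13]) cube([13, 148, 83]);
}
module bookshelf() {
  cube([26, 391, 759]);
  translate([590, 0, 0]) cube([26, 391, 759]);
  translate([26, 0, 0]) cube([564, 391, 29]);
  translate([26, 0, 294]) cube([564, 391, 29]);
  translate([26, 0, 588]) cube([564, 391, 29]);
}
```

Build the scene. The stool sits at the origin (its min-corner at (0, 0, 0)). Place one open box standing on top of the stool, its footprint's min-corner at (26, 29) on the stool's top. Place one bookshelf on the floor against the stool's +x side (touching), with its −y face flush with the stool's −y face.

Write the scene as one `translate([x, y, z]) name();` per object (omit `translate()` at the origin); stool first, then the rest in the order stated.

stool();
translate([26, 29, 434]) open_box();
translate([323, 0, 0]) bookshelf();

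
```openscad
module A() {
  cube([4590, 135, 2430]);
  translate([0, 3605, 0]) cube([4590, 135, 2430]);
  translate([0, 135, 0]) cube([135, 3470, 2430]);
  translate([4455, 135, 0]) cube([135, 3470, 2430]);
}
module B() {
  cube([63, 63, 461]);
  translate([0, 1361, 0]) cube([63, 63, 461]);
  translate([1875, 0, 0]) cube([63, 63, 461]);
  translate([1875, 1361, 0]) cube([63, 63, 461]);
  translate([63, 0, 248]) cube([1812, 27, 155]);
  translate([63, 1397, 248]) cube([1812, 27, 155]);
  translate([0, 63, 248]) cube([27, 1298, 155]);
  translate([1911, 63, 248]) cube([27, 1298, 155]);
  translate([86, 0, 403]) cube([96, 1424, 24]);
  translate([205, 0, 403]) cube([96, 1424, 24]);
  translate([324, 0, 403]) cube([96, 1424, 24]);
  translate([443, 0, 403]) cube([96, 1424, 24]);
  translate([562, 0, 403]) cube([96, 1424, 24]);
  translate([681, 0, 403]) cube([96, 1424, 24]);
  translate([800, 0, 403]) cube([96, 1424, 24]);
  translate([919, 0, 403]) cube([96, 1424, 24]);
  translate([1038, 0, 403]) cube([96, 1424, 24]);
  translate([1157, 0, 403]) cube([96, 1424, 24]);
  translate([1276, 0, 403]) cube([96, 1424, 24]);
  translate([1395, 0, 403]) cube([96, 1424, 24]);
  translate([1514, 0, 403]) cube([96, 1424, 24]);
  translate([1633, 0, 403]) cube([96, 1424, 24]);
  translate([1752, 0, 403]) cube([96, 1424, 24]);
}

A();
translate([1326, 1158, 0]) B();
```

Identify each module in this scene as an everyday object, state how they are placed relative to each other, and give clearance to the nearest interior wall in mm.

A is a house frame. B is a bed frame. The bed frame sits inside the house frame, centred. The clearance to the nearest interior wall is 1023 mm.

Clearances: x = 1191, y = 1023; minimum 1023 mm.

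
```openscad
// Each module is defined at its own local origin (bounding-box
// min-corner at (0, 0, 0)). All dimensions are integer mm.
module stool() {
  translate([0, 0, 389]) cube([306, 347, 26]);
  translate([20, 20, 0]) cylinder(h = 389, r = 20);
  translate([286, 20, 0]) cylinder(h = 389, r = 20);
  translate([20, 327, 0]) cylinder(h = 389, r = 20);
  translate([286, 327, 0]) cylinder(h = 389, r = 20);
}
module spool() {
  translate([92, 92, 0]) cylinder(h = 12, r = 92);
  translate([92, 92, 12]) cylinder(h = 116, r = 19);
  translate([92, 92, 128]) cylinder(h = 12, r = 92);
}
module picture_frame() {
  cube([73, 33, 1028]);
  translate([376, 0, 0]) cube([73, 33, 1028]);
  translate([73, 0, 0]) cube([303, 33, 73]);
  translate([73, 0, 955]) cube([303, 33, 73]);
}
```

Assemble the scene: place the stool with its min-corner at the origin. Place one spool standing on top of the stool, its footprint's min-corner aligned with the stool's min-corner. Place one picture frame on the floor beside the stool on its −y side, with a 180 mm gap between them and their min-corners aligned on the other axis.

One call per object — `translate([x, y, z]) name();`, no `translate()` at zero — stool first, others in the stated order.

stool();
translate([0, 0, 415]) spool();
translate([0, -213, 0]) picture_frame();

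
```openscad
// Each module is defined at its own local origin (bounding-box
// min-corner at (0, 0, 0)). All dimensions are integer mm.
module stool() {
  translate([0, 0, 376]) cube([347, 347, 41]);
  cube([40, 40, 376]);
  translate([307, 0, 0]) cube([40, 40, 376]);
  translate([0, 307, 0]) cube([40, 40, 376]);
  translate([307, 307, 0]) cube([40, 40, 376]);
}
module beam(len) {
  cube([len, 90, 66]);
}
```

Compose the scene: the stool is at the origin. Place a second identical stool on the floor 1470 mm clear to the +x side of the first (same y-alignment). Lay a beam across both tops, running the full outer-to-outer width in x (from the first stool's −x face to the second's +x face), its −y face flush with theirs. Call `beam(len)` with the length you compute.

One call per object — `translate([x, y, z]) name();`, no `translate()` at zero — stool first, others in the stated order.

stool();
translate([1817, 0, 0]) stool();
translate([0, 0, 417]) beam(2164);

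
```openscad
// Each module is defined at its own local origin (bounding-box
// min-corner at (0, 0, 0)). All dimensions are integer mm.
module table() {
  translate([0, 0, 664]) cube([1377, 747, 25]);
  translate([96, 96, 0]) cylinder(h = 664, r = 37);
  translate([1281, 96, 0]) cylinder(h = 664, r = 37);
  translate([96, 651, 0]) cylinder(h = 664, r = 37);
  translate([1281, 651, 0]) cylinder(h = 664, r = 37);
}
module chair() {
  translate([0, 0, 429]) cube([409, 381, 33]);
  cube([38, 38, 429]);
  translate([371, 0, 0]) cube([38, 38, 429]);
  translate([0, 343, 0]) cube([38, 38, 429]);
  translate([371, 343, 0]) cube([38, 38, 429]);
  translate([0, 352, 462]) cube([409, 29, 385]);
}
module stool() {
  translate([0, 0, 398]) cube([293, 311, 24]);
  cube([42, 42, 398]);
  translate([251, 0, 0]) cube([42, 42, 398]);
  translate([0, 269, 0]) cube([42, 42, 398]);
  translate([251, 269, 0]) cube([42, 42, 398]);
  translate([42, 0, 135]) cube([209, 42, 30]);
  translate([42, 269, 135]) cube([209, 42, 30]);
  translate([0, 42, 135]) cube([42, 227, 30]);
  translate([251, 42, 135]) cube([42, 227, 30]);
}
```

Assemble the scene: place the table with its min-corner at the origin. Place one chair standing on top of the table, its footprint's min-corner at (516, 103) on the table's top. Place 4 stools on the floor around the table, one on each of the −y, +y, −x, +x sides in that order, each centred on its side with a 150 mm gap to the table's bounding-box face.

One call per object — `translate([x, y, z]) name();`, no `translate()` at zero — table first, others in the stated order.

table();
translate([516, 103, 689]) chair();
translate([542, -461, 0]) stool();
translate([542, 897, 0]) stool();
translate([-443, 218, 0]) stool();
translate([1527, 218, 0]) stool();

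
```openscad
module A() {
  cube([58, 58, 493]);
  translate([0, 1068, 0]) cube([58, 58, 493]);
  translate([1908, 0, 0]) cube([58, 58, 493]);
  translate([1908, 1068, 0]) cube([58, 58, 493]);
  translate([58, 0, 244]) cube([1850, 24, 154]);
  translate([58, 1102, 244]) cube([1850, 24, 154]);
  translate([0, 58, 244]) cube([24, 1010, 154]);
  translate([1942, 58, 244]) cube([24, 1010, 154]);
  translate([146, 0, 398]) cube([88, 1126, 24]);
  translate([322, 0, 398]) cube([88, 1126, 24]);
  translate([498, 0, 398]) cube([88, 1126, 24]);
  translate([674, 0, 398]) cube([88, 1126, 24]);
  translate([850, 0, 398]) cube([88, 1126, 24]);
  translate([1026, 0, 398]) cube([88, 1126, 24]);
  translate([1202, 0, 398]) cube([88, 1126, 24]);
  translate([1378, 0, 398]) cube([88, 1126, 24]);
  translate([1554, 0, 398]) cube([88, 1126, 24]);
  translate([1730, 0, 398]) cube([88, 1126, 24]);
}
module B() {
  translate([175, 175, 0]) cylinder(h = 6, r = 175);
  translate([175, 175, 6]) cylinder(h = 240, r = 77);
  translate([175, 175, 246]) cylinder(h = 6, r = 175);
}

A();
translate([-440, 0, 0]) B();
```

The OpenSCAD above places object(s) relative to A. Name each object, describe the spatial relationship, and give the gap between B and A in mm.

A is a bed frame. B is a spool. The spool is on the floor beside the bed frame on its −x side. The gap between the spool and the bed frame is 90 mm.

The spool's nearest face is 90 mm from the bed frame's −x face.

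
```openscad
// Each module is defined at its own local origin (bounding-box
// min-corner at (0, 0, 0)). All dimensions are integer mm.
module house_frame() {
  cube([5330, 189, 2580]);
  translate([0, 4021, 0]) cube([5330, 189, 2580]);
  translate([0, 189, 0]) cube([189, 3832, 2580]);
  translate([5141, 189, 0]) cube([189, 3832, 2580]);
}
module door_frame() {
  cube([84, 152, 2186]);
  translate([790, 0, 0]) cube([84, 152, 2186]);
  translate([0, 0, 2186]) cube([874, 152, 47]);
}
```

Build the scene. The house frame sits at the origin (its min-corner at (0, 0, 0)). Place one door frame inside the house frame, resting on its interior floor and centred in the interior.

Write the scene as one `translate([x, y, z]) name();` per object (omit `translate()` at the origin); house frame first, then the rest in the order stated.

house_frame();
translate([2228, 2029, 0]) door_frame();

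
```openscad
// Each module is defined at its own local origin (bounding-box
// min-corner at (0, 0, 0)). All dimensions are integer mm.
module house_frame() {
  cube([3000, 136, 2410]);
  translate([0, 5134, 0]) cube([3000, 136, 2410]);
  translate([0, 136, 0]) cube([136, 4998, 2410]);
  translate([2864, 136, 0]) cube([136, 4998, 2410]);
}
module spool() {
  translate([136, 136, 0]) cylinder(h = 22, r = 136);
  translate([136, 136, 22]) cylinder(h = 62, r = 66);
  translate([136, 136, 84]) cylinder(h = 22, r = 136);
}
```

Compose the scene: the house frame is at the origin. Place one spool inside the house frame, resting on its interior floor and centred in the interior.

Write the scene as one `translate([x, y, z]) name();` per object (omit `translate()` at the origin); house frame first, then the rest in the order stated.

house_frame();
translate([1364, 2499, 0]) spool();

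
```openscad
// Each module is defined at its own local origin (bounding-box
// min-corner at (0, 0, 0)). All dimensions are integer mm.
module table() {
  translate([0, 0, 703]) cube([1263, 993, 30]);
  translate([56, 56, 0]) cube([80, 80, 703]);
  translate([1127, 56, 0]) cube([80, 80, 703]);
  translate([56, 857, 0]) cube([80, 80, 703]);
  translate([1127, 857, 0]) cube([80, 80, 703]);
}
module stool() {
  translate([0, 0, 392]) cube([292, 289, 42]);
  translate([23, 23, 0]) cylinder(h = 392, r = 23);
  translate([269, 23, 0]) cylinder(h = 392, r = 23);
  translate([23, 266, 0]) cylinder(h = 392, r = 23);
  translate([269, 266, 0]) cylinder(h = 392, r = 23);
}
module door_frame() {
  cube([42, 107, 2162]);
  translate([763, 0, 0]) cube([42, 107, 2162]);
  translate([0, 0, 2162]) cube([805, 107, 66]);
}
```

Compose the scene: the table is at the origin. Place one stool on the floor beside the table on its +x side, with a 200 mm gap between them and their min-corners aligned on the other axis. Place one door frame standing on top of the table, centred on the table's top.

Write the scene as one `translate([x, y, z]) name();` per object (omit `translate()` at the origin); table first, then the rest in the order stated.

table();
translate([1463, 0, 0]) stool();
translate([229, 443, 733]) door_frame();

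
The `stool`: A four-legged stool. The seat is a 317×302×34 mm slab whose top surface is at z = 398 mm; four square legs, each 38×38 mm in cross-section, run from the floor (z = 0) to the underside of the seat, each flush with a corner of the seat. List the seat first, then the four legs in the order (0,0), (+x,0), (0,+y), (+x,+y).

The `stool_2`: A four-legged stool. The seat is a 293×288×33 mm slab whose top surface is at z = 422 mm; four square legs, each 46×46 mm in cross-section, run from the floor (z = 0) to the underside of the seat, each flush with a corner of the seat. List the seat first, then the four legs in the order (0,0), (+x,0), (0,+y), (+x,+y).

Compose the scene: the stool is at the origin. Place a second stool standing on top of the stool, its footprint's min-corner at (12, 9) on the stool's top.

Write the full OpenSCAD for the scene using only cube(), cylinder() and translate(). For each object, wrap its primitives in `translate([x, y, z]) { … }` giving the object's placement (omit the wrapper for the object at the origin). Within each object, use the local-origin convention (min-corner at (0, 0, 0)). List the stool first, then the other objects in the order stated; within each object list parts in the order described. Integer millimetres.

translate([0, 0, 364]) cube([317, 302, 34]);
cube([38, 38, 364]);
translate([279, 0, 0]) cube([38, 38, 364]);
translate([0, 264, 0]) cube([38, 38, 364]);
translate([279, 264, 0]) cube([38, 38, 364]);
translate([12, 9, 398]) {
  translate([0, 0, 389]) cube([293, 288, 33]);
  cube([46, 46, 389]);
  translate([247, 0, 0]) cube([46, 46, 389]);
  translate([0, 242, 0]) cube([46, 46, 389]);
  translate([247, 242, 0]) cube([46, 46, 389]);
}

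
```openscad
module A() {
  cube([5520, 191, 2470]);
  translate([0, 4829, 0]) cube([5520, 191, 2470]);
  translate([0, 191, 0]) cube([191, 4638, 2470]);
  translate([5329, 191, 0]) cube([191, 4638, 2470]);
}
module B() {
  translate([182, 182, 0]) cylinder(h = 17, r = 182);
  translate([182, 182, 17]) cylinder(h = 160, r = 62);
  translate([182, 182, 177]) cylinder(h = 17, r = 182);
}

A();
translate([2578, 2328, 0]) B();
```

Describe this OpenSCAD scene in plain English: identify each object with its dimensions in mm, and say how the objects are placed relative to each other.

A is a box-shaped house frame (walls only): outside footprint 5520×5020 mm, wall height 2470 mm, wall thickness 191 mm. The two y-facing walls run the full x-width; the two x-facing walls fit between the inner faces of the y-facing walls.

B is a spool: two coaxial disc flanges of radius 182 mm and thickness 17 mm, joined by a core cylinder of radius 62 mm and height 160 mm. The lower flange rests on z = 0 and the three cylinders share a vertical axis.

The spool sits inside the house frame, centred.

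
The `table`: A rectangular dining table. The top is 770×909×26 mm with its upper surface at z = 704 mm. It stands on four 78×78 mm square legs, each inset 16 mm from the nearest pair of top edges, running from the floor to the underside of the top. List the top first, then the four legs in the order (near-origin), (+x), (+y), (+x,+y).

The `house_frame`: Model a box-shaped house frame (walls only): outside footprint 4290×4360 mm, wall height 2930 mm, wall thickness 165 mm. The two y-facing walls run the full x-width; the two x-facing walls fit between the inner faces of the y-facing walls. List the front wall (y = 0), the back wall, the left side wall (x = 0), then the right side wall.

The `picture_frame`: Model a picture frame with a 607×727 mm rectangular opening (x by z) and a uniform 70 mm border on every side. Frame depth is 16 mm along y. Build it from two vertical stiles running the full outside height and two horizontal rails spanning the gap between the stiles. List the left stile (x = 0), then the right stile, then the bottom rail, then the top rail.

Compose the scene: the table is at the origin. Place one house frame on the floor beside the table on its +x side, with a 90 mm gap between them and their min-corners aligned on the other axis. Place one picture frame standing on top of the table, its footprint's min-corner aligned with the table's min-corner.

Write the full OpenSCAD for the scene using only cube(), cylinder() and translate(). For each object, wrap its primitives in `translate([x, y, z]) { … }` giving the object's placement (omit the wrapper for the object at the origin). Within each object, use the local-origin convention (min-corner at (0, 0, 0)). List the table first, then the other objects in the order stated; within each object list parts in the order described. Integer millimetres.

translate([0, 0, 678]) cube([770, 909, 26]);
translate([16, 16, 0]) cube([78, 78, 678]);
translate([676, 16, 0]) cube([78, 78, 678]);
translate([16, 815, 0]) cube([78, 78, 678]);
translate([676, 815, 0]) cube([78, 78, 678]);
translate([860, 0, 0]) {
  cube([4290, 165, 2930]);
  translate([0, 4195, 0]) cube([4290, 165, 2930]);
  translate([0, 165, 0]) cube([165, 4030, 2930]);
  translate([4125, 165, 0]) cube([165, 4030, 2930]);
}
translate([0, 0, 704]) {
  cube([70, 16, 867]);
  translate([677, 0, 0]) cube([70, 16, 867]);
  translate([70, 0, 0]) cube([607, 16, 70]);
  translate([70, 0, 797]) cube([607, 16, 70]);
}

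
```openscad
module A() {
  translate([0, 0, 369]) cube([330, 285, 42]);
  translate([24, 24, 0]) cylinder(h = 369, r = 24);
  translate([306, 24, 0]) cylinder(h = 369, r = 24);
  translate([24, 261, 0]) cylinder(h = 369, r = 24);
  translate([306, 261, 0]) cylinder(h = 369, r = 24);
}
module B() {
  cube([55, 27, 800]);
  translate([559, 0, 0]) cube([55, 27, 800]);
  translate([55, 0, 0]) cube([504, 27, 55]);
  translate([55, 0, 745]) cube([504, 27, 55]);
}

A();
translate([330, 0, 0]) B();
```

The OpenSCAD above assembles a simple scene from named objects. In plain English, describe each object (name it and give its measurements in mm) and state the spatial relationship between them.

A is a four-legged stool. The seat is a 330×285×42 mm slab whose top surface is at z = 411 mm; four round legs, each 48 mm in diameter, run from the floor (z = 0) to the underside of the seat, each leg's axis is inset half a diameter from the nearest pair of seat edges (so the leg's bounding box is flush with the corner).

B is a rectangular picture frame lying in the x–z plane (depth along y). The opening is 504 mm wide (x) by 690 mm tall (z), surrounded by a border 55 mm wide on all four sides. The frame is 27 mm deep and is made of two full-height vertical stiles with two horizontal rails fitted between them.

The picture frame is against the stool's +x side, with their −y faces flush.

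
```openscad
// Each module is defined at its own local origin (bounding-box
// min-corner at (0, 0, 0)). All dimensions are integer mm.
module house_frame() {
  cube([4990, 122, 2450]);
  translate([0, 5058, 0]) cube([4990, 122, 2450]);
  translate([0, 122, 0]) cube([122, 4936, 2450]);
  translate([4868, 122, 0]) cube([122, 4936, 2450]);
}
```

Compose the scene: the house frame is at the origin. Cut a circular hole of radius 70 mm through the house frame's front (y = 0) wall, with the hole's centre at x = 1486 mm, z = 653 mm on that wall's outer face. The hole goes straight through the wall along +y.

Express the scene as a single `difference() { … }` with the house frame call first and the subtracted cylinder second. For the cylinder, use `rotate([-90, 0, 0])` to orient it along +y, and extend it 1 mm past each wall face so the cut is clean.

difference() {
  house_frame();
  translate([1486, -1, 653]) rotate([-90, 0, 0]) cylinder(h = 124, r = 70);
}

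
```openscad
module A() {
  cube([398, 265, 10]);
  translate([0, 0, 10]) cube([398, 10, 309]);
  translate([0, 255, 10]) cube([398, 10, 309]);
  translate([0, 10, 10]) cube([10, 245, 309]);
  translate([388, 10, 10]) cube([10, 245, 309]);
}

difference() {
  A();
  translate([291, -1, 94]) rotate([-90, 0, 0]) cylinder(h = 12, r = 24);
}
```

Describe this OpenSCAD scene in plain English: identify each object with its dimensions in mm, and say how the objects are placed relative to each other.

A is an open storage box with external size 398×265×319 mm and wall thickness 10 mm (the base is also 10 mm thick). The base covers the whole footprint; the four walls stand on the base, with the y-facing walls full-width and the x-facing walls fitting between their inner faces.

The open box has a circular hole of radius 24 mm through its front wall, centred at (x = 291, z = 94).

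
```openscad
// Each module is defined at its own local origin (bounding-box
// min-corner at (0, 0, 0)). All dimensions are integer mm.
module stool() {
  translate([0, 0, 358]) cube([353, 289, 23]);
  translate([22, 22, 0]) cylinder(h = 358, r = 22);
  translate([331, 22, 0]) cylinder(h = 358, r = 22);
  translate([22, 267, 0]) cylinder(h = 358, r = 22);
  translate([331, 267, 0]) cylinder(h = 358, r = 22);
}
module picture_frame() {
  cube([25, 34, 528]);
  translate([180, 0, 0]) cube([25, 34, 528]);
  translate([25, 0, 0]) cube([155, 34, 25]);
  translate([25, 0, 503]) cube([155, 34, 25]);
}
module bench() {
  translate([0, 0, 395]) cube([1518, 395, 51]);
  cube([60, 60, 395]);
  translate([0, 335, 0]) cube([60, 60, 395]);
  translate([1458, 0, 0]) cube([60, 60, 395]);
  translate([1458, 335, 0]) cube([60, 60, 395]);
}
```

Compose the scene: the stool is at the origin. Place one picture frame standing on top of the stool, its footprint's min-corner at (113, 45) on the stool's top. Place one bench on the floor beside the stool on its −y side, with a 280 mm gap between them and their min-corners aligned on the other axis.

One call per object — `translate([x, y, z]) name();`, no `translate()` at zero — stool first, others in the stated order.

stool();
translate([113, 45, 381]) picture_frame();
translate([0, -675, 0]) bench();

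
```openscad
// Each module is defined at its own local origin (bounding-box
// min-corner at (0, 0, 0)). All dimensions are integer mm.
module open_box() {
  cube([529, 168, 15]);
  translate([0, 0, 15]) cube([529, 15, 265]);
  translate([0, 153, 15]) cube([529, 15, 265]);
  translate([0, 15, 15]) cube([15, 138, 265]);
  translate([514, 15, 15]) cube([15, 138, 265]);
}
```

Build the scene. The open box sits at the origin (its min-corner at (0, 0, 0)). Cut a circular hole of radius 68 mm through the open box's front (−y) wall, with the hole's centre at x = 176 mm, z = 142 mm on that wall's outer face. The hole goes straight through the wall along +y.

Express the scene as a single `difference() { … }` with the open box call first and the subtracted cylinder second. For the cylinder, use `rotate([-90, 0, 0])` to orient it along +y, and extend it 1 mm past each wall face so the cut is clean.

difference() {
  open_box();
  translate([176, -1, 142]) rotate([-90, 0, 0]) cylinder(h = 17, r = 68);
}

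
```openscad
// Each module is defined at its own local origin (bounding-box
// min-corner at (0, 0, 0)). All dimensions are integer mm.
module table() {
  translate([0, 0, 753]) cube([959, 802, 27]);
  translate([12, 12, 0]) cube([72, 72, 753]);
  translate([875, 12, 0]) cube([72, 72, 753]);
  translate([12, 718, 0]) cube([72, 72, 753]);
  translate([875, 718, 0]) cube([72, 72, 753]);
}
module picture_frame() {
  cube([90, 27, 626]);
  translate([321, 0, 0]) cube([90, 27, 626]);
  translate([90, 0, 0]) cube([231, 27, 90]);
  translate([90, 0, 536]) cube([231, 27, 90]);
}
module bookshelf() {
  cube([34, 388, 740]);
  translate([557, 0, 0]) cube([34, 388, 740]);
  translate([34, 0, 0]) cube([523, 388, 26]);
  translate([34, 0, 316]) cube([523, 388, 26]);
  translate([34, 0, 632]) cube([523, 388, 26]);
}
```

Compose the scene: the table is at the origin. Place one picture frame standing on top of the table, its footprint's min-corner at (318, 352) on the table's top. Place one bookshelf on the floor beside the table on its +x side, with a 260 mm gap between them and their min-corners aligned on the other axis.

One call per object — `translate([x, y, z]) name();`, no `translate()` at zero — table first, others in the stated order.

table();
translate([318, 352, 780]) picture_frame();
translate([1219, 0, 0]) bookshelf();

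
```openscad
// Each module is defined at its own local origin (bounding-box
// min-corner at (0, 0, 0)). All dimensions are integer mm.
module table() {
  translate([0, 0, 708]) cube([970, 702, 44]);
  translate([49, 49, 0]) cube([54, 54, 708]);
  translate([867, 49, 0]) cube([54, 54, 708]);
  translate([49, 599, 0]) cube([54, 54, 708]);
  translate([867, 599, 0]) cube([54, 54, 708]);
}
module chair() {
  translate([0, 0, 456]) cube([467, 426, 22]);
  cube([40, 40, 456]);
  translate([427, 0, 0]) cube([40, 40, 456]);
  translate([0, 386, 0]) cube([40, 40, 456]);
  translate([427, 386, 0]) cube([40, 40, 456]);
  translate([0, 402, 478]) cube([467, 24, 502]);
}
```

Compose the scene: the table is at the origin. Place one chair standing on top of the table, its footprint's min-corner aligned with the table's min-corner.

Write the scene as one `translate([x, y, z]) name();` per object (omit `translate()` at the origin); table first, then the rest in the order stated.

table();
translate([0, 0, 752]) chair();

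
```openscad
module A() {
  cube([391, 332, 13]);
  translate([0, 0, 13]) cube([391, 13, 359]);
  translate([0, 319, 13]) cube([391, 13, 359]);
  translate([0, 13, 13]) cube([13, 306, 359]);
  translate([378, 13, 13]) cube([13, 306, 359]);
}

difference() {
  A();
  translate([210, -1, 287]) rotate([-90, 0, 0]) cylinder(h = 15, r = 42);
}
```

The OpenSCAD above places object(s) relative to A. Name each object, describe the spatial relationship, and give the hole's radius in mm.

The subtracted cylinder has r = 42 mm.

A is an open box. The open box has a circular hole through its front wall. The hole's radius is 42 mm.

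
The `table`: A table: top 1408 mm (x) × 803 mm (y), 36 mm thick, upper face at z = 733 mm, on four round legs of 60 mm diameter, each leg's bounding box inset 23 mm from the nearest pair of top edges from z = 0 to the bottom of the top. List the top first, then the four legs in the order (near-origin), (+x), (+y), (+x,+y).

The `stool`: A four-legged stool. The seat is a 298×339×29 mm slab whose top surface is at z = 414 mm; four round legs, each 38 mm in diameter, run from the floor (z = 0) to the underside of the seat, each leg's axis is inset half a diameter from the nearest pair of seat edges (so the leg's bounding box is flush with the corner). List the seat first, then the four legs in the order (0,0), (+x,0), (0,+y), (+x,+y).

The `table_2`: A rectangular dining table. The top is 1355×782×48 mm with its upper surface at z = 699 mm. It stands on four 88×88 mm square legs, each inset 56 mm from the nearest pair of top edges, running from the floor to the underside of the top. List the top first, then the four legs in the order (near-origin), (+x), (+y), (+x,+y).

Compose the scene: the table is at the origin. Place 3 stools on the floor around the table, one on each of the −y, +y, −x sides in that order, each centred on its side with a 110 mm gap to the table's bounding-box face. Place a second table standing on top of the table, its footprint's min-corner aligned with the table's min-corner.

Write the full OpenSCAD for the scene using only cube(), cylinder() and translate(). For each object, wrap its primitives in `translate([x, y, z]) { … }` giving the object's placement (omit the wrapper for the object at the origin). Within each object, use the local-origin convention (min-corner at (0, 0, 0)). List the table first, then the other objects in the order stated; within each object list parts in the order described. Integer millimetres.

translate([0, 0, 697]) cube([1408, 803, 36]);
translate([53, 53, 0]) cylinder(h = 697, r = 30);
translate([1355, 53, 0]) cylinder(h = 697, r = 30);
translate([53, 750, 0]) cylinder(h = 697, r = 30);
translate([1355, 750, 0]) cylinder(h = 697, r = 30);
translate([555, -449, 0]) {
  translate([0, 0, 385]) cube([298, 339, 29]);
  translate([19, 19, 0]) cylinder(h = 385, r = 19);
  translate([279, 19, 0]) cylinder(h = 385, r = 19);
  translate([19, 320, 0]) cylinder(h = 385, r = 19);
  translate([279, 320, 0]) cylinder(h = 385, r = 19);
}
translate([555, 913, 0]) {
  translate([0, 0, 385]) cube([298, 339, 29]);
  translate([19, 19, 0]) cylinder(h = 385, r = 19);
  translate([279, 19, 0]) cylinder(h = 385, r = 19);
  translate([19, 320, 0]) cylinder(h = 385, r = 19);
  translate([279, 320, 0]) cylinder(h = 385, r = 19);
}
translate([-408, 232, 0]) {
  translate([0, 0, 385]) cube([298, 339, 29]);
  translate([19, 19, 0]) cylinder(h = 385, r = 19);
  translate([279, 19, 0]) cylinder(h = 385, r = 19);
  translate([19, 320, 0]) cylinder(h = 385, r = 19);
  translate([279, 320, 0]) cylinder(h = 385, r = 19);
}
translate([0, 0, 733]) {
  translate([0, 0, 651]) cube([1355, 782, 48]);
  translate([56, 56, 0]) cube([88, 88, 651]);
  translate([1211, 56, 0]) cube([88, 88, 651]);
  translate([56, 638, 0]) cube([88, 88, 651]);
  translate([1211, 638, 0]) cube([88, 88, 651]);
}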